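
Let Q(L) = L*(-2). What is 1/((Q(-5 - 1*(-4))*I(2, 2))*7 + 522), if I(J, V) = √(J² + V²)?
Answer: 261/135458 - 7*√2/67729 ≈ 0.0017806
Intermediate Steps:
Q(L) = -2*L
1/((Q(-5 - 1*(-4))*I(2, 2))*7 + 522) = 1/(((-2*(-5 - 1*(-4)))*√(2² + 2²))*7 + 522) = 1/(((-2*(-5 + 4))*√(4 + 4))*7 + 522) = 1/(((-2*(-1))*√8)*7 + 522) = 1/((2*(2*√2))*7 + 522) = 1/((4*√2)*7 + 522) = 1/(28*√2 + 522) = 1/(522 + 28*√2)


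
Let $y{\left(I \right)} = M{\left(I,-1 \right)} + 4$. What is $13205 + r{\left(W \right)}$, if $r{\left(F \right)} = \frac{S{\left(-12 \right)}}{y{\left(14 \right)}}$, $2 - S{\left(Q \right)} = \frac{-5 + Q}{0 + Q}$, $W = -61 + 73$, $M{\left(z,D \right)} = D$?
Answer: $\frac{475387}{36} \approx 13205.0$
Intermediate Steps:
$W = 12$
$S{\left(Q \right)} = 2 - \frac{-5 + Q}{Q}$ ($S{\left(Q \right)} = 2 - \frac{-5 + Q}{0 + Q} = 2 - \frac{-5 + Q}{Q}$)
$y{\left(I \right)} = 3$ ($y{\left(I \right)} = -1 + 4 = 3$)
$r{\left(F \right)} = \frac{7}{36}$ ($r{\left(F \right)} = \frac{\frac{1}{-12} \left(5 - 12\right)}{3} = \left(- \frac{1}{12}\right) \left(-7\right) \frac{1}{3} = \frac{7}{12} \cdot \frac{1}{3} = \frac{7}{36}$)
$13205 + r{\left(W \right)} = 13205 + \frac{7}{36} = \frac{475387}{36}$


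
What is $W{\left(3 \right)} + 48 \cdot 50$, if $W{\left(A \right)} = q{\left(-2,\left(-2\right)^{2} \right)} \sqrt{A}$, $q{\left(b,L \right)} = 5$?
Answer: $2400 + 5 \sqrt{3} \approx 2408.7$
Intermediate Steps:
$W{\left(A \right)} = 5 \sqrt{A}$
$W{\left(3 \right)} + 48 \cdot 50 = 5 \sqrt{3} + 48 \cdot 50 = 5 \sqrt{3} + 2400 = 2400 + 5 \sqrt{3}$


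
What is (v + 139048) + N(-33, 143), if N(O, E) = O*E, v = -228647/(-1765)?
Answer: 237319332/1765 ≈ 1.3446e+5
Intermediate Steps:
v = 228647/1765 (v = -228647*(-1/1765) = 228647/1765 ≈ 129.54)
N(O, E) = E*O
(v + 139048) + N(-33, 143) = (228647/1765 + 139048) + 143*(-33) = 245648367/1765 - 4719 = 237319332/1765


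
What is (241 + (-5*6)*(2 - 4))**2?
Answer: 90601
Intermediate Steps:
(241 + (-5*6)*(2 - 4))**2 = (241 - 30*(-2))**2 = (241 + 60)**2 = 301**2 = 90601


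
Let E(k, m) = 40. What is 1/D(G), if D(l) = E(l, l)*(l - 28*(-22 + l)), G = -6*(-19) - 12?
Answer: -1/85520 ≈ -1.1693e-5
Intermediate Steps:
G = 102 (G = 114 - 12 = 102)
D(l) = 24640 - 1080*l (D(l) = 40*(l - 28*(-22 + l)) = 40*(l + (616 - 28*l)) = 40*(616 - 27*l) = 24640 - 1080*l)
1/D(G) = 1/(24640 - 1080*102) = 1/(24640 - 110160) = 1/(-85520) = -1/85520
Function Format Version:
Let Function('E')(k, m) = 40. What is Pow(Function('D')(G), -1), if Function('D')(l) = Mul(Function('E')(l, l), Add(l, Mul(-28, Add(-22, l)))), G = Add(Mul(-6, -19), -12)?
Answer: Rational(-1, 85520) ≈ -1.1693e-5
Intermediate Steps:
G = 102 (G = Add(114, -12) = 102)
Function('D')(l) = Add(24640, Mul(-1080, l)) (Function('D')(l) = Mul(40, Add(l, Mul(-28, Add(-22, l)))) = Mul(40, Add(l, Add(616, Mul(-28, l)))) = Mul(40, Add(616, Mul(-27, l))) = Add(24640, Mul(-1080, l)))
Pow(Function('D')(G), -1) = Pow(Add(24640, Mul(-1080, 102)), -1) = Pow(Add(24640, -110160), -1) = Pow(-85520, -1) = Rational(-1, 85520)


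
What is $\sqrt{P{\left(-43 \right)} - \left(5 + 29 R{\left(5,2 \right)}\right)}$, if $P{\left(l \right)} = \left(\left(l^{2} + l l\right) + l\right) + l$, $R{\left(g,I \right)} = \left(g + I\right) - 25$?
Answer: $\sqrt{4129} \approx 64.257$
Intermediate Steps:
$R{\left(g,I \right)} = -25 + I + g$ ($R{\left(g,I \right)} = \left(I + g\right) - 25 = -25 + I + g$)
$P{\left(l \right)} = 2 l + 2 l^{2}$ ($P{\left(l \right)} = \left(\left(l^{2} + l^{2}\right) + l\right) + l = \left(2 l^{2} + l\right) + l = \left(l + 2 l^{2}\right) + l = 2 l + 2 l^{2}$)
$\sqrt{P{\left(-43 \right)} - \left(5 + 29 R{\left(5,2 \right)}\right)} = \sqrt{2 \left(-43\right) \left(1 - 43\right) - \left(5 + 29 \left(-25 + 2 + 5\right)\right)} = \sqrt{2 \left(-43\right) \left(-42\right) - -517} = \sqrt{3612 + \left(-5 + 522\right)} = \sqrt{3612 + 517} = \sqrt{4129}$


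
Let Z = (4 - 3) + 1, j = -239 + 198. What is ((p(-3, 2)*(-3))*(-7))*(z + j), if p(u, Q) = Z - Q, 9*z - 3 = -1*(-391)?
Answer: 0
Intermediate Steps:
j = -41
z = 394/9 (z = ⅓ + (-1*(-391))/9 = ⅓ + (⅑)*391 = ⅓ + 391/9 = 394/9 ≈ 43.778)
Z = 2 (Z = 1 + 1 = 2)
p(u, Q) = 2 - Q
((p(-3, 2)*(-3))*(-7))*(z + j) = (((2 - 1*2)*(-3))*(-7))*(394/9 - 41) = (((2 - 2)*(-3))*(-7))*(25/9) = ((0*(-3))*(-7))*(25/9) = (0*(-7))*(25/9) = 0*(25/9) = 0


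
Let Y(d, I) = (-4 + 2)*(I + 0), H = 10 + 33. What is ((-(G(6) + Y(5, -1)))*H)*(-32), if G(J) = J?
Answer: 11008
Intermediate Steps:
H = 43
Y(d, I) = -2*I
((-(G(6) + Y(5, -1)))*H)*(-32) = (-(6 - 2*(-1))*43)*(-32) = (-(6 + 2)*43)*(-32) = (-1*8*43)*(-32) = -8*43*(-32) = -344*(-32) = 11008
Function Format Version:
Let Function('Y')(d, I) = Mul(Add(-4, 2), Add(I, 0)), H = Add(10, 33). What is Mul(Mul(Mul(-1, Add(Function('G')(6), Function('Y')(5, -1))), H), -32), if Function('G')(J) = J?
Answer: 11008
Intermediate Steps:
H = 43
Function('Y')(d, I) = Mul(-2, I)
Mul(Mul(Mul(-1, Add(Function('G')(6), Function('Y')(5, -1))), H), -32) = Mul(Mul(Mul(-1, Add(6, Mul(-2, -1))), 43), -32) = Mul(Mul(Mul(-1, Add(6, 2)), 43), -32) = Mul(Mul(Mul(-1, 8), 43), -32) = Mul(Mul(-8, 43), -32) = Mul(-344, -32) = 11008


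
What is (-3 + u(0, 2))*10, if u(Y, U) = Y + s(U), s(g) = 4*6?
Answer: 210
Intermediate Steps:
s(g) = 24
u(Y, U) = 24 + Y (u(Y, U) = Y + 24 = 24 + Y)
(-3 + u(0, 2))*10 = (-3 + (24 + 0))*10 = (-3 + 24)*10 = 21*10 = 210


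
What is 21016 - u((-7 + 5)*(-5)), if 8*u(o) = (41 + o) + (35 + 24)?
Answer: 84009/4 ≈ 21002.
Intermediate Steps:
u(o) = 25/2 + o/8 (u(o) = ((41 + o) + (35 + 24))/8 = ((41 + o) + 59)/8 = (100 + o)/8 = 25/2 + o/8)
21016 - u((-7 + 5)*(-5)) = 21016 - (25/2 + ((-7 + 5)*(-5))/8) = 21016 - (25/2 + (-2*(-5))/8) = 21016 - (25/2 + (⅛)*10) = 21016 - (25/2 + 5/4) = 21016 - 1*55/4 = 21016 - 55/4 = 84009/4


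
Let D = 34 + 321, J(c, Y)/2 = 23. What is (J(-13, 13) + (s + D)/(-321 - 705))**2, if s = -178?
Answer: 245642929/116964 ≈ 2100.2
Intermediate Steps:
J(c, Y) = 46 (J(c, Y) = 2*23 = 46)
D = 355
(J(-13, 13) + (s + D)/(-321 - 705))**2 = (46 + (-178 + 355)/(-321 - 705))**2 = (46 + 177/(-1026))**2 = (46 + 177*(-1/1026))**2 = (46 - 59/342)**2 = (15673/342)**2 = 245642929/116964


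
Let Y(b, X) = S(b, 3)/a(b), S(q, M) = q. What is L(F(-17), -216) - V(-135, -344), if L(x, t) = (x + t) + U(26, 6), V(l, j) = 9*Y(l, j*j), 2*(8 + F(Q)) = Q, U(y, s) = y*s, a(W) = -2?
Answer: -684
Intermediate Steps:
Y(b, X) = -b/2 (Y(b, X) = b/(-2) = b*(-½) = -b/2)
U(y, s) = s*y
F(Q) = -8 + Q/2
V(l, j) = -9*l/2 (V(l, j) = 9*(-l/2) = -9*l/2)
L(x, t) = 156 + t + x (L(x, t) = (x + t) + 6*26 = (t + x) + 156 = 156 + t + x)
L(F(-17), -216) - V(-135, -344) = (156 - 216 + (-8 + (½)*(-17))) - (-9)*(-135)/2 = (156 - 216 + (-8 - 17/2)) - 1*1215/2 = (156 - 216 - 33/2) - 1215/2 = -153/2 - 1215/2 = -684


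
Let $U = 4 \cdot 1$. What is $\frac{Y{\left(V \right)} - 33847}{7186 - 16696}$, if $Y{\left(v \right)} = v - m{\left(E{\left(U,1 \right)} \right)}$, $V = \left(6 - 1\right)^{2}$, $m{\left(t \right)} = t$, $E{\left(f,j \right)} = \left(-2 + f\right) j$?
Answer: $\frac{16912}{4755} \approx 3.5567$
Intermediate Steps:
$U = 4$
$E{\left(f,j \right)} = j \left(-2 + f\right)$
$V = 25$ ($V = 5^{2} = 25$)
$Y{\left(v \right)} = -2 + v$ ($Y{\left(v \right)} = v - 1 \left(-2 + 4\right) = v - 1 \cdot 2 = v - 2 = -2 + v$)
$\frac{Y{\left(V \right)} - 33847}{7186 - 16696} = \frac{\left(-2 + 25\right) - 33847}{7186 - 16696} = \frac{23 - 33847}{-9510} = \left(-33824\right) \left(- \frac{1}{9510}\right) = \frac{16912}{4755}$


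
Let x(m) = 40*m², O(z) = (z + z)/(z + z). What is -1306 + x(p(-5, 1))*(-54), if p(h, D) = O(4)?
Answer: -3466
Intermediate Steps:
O(z) = 1 (O(z) = (2*z)/((2*z)) = (2*z)*(1/(2*z)) = 1)
p(h, D) = 1
-1306 + x(p(-5, 1))*(-54) = -1306 + (40*1²)*(-54) = -1306 + (40*1)*(-54) = -1306 + 40*(-54) = -1306 - 2160 = -3466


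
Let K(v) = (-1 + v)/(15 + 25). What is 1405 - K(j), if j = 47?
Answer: 28077/20 ≈ 1403.8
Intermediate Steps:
K(v) = -1/40 + v/40 (K(v) = (-1 + v)/40 = (-1 + v)*(1/40) = -1/40 + v/40)
1405 - K(j) = 1405 - (-1/40 + (1/40)*47) = 1405 - (-1/40 + 47/40) = 1405 - 1*23/20 = 1405 - 23/20 = 28077/20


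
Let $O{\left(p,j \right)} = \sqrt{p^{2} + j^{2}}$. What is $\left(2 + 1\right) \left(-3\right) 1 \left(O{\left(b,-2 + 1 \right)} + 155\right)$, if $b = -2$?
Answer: $-1395 - 9 \sqrt{5} \approx -1415.1$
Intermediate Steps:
$O{\left(p,j \right)} = \sqrt{j^{2} + p^{2}}$
$\left(2 + 1\right) \left(-3\right) 1 \left(O{\left(b,-2 + 1 \right)} + 155\right) = \left(2 + 1\right) \left(-3\right) 1 \left(\sqrt{\left(-2 + 1\right)^{2} + \left(-2\right)^{2}} + 155\right) = 3 \left(-3\right) 1 \left(\sqrt{\left(-1\right)^{2} + 4} + 155\right) = \left(-9\right) 1 \left(\sqrt{1 + 4} + 155\right) = - 9 \left(\sqrt{5} + 155\right) = - 9 \left(155 + \sqrt{5}\right) = -1395 - 9 \sqrt{5}$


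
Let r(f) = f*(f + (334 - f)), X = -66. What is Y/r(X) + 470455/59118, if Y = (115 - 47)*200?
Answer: 4773805/650298 ≈ 7.3410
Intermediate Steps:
Y = 13600 (Y = 68*200 = 13600)
r(f) = 334*f (r(f) = f*334 = 334*f)
Y/r(X) + 470455/59118 = 13600/((334*(-66))) + 470455/59118 = 13600/(-22044) + 470455*(1/59118) = 13600*(-1/22044) + 470455/59118 = -3400/5511 + 470455/59118 = 4773805/650298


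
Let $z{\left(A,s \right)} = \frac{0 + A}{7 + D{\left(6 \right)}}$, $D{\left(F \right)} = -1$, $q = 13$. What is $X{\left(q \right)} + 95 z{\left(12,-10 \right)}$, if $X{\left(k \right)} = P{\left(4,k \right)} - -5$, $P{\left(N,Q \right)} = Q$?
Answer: $208$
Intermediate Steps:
$z{\left(A,s \right)} = \frac{A}{6}$ ($z{\left(A,s \right)} = \frac{0 + A}{7 - 1} = \frac{A}{6}$)
$X{\left(k \right)} = 5 + k$ ($X{\left(k \right)} = k - -5 = k + 5 = 5 + k$)
$X{\left(q \right)} + 95 z{\left(12,-10 \right)} = \left(5 + 13\right) + 95 \cdot \frac{1}{6} \cdot 12 = 18 + 95 \cdot 2 = 18 + 190 = 208$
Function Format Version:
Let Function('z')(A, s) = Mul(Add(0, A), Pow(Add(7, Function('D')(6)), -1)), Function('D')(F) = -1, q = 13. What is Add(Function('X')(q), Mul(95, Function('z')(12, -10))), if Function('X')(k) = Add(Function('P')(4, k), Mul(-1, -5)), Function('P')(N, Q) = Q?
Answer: 208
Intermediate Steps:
Function('z')(A, s) = Mul(Rational(1, 6), A) (Function('z')(A, s) = Mul(Add(0, A), Pow(Add(7, -1), -1)) = Mul(A, Pow(6, -1)) = Mul(A, Rational(1, 6)) = Mul(Rational(1, 6), A))
Function('X')(k) = Add(5, k) (Function('X')(k) = Add(k, Mul(-1, -5)) = Add(k, 5) = Add(5, k))
Add(Function('X')(q), Mul(95, Function('z')(12, -10))) = Add(Add(5, 13), Mul(95, Mul(Rational(1, 6), 12))) = Add(18, Mul(95, 2)) = Add(18, 190) = 208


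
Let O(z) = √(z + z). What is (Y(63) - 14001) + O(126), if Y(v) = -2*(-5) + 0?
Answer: -13991 + 6*√7 ≈ -13975.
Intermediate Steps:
O(z) = √2*√z (O(z) = √(2*z) = √2*√z)
Y(v) = 10 (Y(v) = 10 + 0 = 10)
(Y(63) - 14001) + O(126) = (10 - 14001) + √2*√126 = -13991 + √2*(3*√14) = -13991 + 6*√7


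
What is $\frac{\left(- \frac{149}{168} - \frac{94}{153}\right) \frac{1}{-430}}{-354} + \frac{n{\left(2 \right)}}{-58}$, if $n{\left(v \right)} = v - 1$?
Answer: $- \frac{652483507}{37822407840} \approx -0.017251$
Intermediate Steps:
$n{\left(v \right)} = -1 + v$ ($n{\left(v \right)} = v + \left(-3 + 2\right) = v - 1 = -1 + v$)
$\frac{\left(- \frac{149}{168} - \frac{94}{153}\right) \frac{1}{-430}}{-354} + \frac{n{\left(2 \right)}}{-58} = \frac{\left(- \frac{149}{168} - \frac{94}{153}\right) \frac{1}{-430}}{-354} + \frac{-1 + 2}{-58} = \left(\left(-149\right) \frac{1}{168} - \frac{94}{153}\right) \left(- \frac{1}{430}\right) \left(- \frac{1}{354}\right) + 1 \left(- \frac{1}{58}\right) = \left(- \frac{149}{168} - \frac{94}{153}\right) \left(- \frac{1}{430}\right) \left(- \frac{1}{354}\right) - \frac{1}{58} = \left(- \frac{12863}{8568}\right) \left(- \frac{1}{430}\right) \left(- \frac{1}{354}\right) - \frac{1}{58} = \frac{12863}{3684240} \left(- \frac{1}{354}\right) - \frac{1}{58} = - \frac{12863}{1304220960} - \frac{1}{58} = - \frac{652483507}{37822407840}$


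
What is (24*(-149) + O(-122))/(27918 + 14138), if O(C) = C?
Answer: -1849/21028 ≈ -0.087930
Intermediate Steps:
(24*(-149) + O(-122))/(27918 + 14138) = (24*(-149) - 122)/(27918 + 14138) = (-3576 - 122)/42056 = -3698*1/42056 = -1849/21028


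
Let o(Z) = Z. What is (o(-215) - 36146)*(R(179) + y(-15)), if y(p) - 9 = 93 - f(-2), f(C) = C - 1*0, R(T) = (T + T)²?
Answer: -4663952748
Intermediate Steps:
R(T) = 4*T² (R(T) = (2*T)² = 4*T²)
f(C) = C (f(C) = C + 0 = C)
y(p) = 104 (y(p) = 9 + (93 - 1*(-2)) = 9 + (93 + 2) = 9 + 95 = 104)
(o(-215) - 36146)*(R(179) + y(-15)) = (-215 - 36146)*(4*179² + 104) = -36361*(4*32041 + 104) = -36361*(128164 + 104) = -36361*128268 = -4663952748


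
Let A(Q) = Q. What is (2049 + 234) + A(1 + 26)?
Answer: 2310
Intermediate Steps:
(2049 + 234) + A(1 + 26) = (2049 + 234) + (1 + 26) = 2283 + 27 = 2310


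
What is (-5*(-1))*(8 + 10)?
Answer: 90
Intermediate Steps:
(-5*(-1))*(8 + 10) = 5*18 = 90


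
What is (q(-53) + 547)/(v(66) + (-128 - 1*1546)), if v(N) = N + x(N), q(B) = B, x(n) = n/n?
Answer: -494/1607 ≈ -0.30740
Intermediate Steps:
x(n) = 1
v(N) = 1 + N (v(N) = N + 1 = 1 + N)
(q(-53) + 547)/(v(66) + (-128 - 1*1546)) = (-53 + 547)/((1 + 66) + (-128 - 1*1546)) = 494/(67 + (-128 - 1546)) = 494/(67 - 1674) = 494/(-1607) = 494*(-1/1607) = -494/1607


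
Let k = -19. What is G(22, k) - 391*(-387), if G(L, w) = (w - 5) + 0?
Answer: 151293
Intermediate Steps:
G(L, w) = -5 + w (G(L, w) = (-5 + w) + 0 = -5 + w)
G(22, k) - 391*(-387) = (-5 - 19) - 391*(-387) = -24 + 151317 = 151293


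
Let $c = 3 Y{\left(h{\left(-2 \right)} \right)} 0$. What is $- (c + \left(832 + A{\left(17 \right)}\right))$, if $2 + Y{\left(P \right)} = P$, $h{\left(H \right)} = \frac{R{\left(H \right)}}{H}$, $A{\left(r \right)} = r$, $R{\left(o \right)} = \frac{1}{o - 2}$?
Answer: $-849$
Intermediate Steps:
$R{\left(o \right)} = \frac{1}{-2 + o}$
$h{\left(H \right)} = \frac{1}{H \left(-2 + H\right)}$ ($h{\left(H \right)} = \frac{1}{\left(-2 + H\right) H} = \frac{1}{H \left(-2 + H\right)}$)
$Y{\left(P \right)} = -2 + P$
$c = 0$ ($c = 3 \left(-2 + \frac{1}{\left(-2\right) \left(-2 - 2\right)}\right) 0 = 3 \left(-2 - \frac{1}{2 \left(-4\right)}\right) 0 = 3 \left(-2 - - \frac{1}{8}\right) 0 = 3 \left(-2 + \frac{1}{8}\right) 0 = 3 \left(- \frac{15}{8}\right) 0 = \left(- \frac{45}{8}\right) 0 = 0$)
$- (c + \left(832 + A{\left(17 \right)}\right)) = - (0 + \left(832 + 17\right)) = - (0 + 849) = \left(-1\right) 849 = -849$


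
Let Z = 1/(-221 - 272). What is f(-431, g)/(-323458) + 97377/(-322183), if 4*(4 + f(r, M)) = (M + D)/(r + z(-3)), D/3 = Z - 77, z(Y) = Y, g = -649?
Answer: -869548311356171/2877103360616912 ≈ -0.30223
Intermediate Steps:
Z = -1/493 (Z = 1/(-493) = -1/493 ≈ -0.0020284)
D = -113886/493 (D = 3*(-1/493 - 77) = 3*(-37962/493) = -113886/493 ≈ -231.01)
f(r, M) = -4 + (-113886/493 + M)/(4*(-3 + r)) (f(r, M) = -4 + ((M - 113886/493)/(r - 3))/4 = -4 + ((-113886/493 + M)/(-3 + r))/4 = -4 + (-113886/493 + M)/(4*(-3 + r)))
f(-431, g)/(-323458) + 97377/(-322183) = ((-90222 - 7888*(-431) + 493*(-649))/(1972*(-3 - 431)))/(-323458) + 97377/(-322183) = ((1/1972)*(-90222 + 3399728 - 319957)/(-434))*(-1/323458) + 97377*(-1/322183) = ((1/1972)*(-1/434)*2989549)*(-1/323458) - 97377/322183 = -2989549/855848*(-1/323458) - 97377/322183 = 2989549/276830882384 - 97377/322183 = -869548311356171/2877103360616912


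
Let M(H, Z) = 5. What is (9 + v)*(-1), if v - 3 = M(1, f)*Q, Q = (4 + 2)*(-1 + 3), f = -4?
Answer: -72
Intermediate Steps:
Q = 12 (Q = 6*2 = 12)
v = 63 (v = 3 + 5*12 = 3 + 60 = 63)
(9 + v)*(-1) = (9 + 63)*(-1) = 72*(-1) = -72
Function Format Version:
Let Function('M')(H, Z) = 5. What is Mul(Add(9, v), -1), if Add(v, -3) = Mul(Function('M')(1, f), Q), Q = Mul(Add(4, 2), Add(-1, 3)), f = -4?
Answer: -72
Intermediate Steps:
Q = 12 (Q = Mul(6, 2) = 12)
v = 63 (v = Add(3, Mul(5, 12)) = Add(3, 60) = 63)
Mul(Add(9, v), -1) = Mul(Add(9, 63), -1) = Mul(72, -1) = -72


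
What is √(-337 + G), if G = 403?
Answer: √66 ≈ 8.1240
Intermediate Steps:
√(-337 + G) = √(-337 + 403) = √66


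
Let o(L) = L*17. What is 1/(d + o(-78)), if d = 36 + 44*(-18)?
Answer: -1/2082 ≈ -0.00048031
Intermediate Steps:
o(L) = 17*L
d = -756 (d = 36 - 792 = -756)
1/(d + o(-78)) = 1/(-756 + 17*(-78)) = 1/(-756 - 1326) = 1/(-2082) = -1/2082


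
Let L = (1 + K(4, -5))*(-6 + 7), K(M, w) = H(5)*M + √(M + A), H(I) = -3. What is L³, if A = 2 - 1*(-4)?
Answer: -1661 + 373*√10 ≈ -481.47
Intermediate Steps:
A = 6 (A = 2 + 4 = 6)
K(M, w) = √(6 + M) - 3*M (K(M, w) = -3*M + √(M + 6) = -3*M + √(6 + M) = √(6 + M) - 3*M)
L = -11 + √10 (L = (1 + (√(6 + 4) - 3*4))*(-6 + 7) = (1 + (√10 - 12))*1 = (1 + (-12 + √10))*1 = (-11 + √10)*1 = -11 + √10 ≈ -7.8377)
L³ = (-11 + √10)³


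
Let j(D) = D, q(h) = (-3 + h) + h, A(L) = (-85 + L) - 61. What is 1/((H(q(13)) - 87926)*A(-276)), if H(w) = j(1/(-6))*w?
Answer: 3/111319169 ≈ 2.6950e-8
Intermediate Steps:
A(L) = -146 + L
q(h) = -3 + 2*h
H(w) = -w/6 (H(w) = w/(-6) = -w/6)
1/((H(q(13)) - 87926)*A(-276)) = 1/((-(-3 + 2*13)/6 - 87926)*(-146 - 276)) = 1/(-(-3 + 26)/6 - 87926*(-422)) = -1/422/(-⅙*23 - 87926) = -1/422/(-23/6 - 87926) = -1/422/(-527579/6) = -6/527579*(-1/422) = 3/111319169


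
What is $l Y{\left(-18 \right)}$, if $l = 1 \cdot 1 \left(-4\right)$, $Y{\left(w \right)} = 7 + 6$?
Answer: $-52$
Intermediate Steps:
$Y{\left(w \right)} = 13$
$l = -4$ ($l = 1 \left(-4\right) = -4$)
$l Y{\left(-18 \right)} = \left(-4\right) 13 = -52$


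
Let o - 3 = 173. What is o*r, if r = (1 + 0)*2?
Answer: 352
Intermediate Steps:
o = 176 (o = 3 + 173 = 176)
r = 2 (r = 1*2 = 2)
o*r = 176*2 = 352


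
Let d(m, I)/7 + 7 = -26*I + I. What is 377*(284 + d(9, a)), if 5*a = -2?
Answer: 114985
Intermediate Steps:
a = -2/5 (a = (1/5)*(-2) = -2/5 ≈ -0.40000)
d(m, I) = -49 - 175*I (d(m, I) = -49 + 7*(-26*I + I) = -49 + 7*(-25*I) = -49 - 175*I)
377*(284 + d(9, a)) = 377*(284 + (-49 - 175*(-2/5))) = 377*(284 + (-49 + 70)) = 377*(284 + 21) = 377*305 = 114985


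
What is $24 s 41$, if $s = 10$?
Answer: $9840$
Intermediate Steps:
$24 s 41 = 24 \cdot 10 \cdot 41 = 240 \cdot 41 = 9840$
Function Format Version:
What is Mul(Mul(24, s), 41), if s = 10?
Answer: 9840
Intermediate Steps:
Mul(Mul(24, s), 41) = Mul(Mul(24, 10), 41) = Mul(240, 41) = 9840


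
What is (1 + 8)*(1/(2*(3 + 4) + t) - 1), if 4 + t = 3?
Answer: -108/13 ≈ -8.3077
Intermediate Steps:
t = -1 (t = -4 + 3 = -1)
(1 + 8)*(1/(2*(3 + 4) + t) - 1) = (1 + 8)*(1/(2*(3 + 4) - 1) - 1) = 9*(1/(2*7 - 1) - 1) = 9*(1/(14 - 1) - 1) = 9*(1/13 - 1) = 9*(-12/13) = -108/13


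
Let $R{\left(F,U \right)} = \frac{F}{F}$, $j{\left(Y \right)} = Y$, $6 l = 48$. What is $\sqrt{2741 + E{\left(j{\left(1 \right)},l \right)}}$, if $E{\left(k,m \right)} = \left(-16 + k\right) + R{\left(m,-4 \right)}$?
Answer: $3 \sqrt{303} \approx 52.221$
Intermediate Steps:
$l = 8$ ($l = \frac{1}{6} \cdot 48 = 8$)
$R{\left(F,U \right)} = 1$
$E{\left(k,m \right)} = -15 + k$ ($E{\left(k,m \right)} = \left(-16 + k\right) + 1 = -15 + k$)
$\sqrt{2741 + E{\left(j{\left(1 \right)},l \right)}} = \sqrt{2741 + \left(-15 + 1\right)} = \sqrt{2741 - 14} = \sqrt{2727} = 3 \sqrt{303}$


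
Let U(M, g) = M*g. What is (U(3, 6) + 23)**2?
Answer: 1681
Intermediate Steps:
(U(3, 6) + 23)**2 = (3*6 + 23)**2 = (18 + 23)**2 = 41**2 = 1681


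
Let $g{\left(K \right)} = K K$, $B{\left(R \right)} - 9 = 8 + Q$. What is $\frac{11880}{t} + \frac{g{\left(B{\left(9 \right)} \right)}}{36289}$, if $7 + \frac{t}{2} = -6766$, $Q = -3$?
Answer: $- \frac{214229152}{245785397} \approx -0.87161$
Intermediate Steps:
$t = -13546$ ($t = -14 + 2 \left(-6766\right) = -14 - 13532 = -13546$)
$B{\left(R \right)} = 14$ ($B{\left(R \right)} = 9 + \left(8 - 3\right) = 9 + 5 = 14$)
$g{\left(K \right)} = K^{2}$
$\frac{11880}{t} + \frac{g{\left(B{\left(9 \right)} \right)}}{36289} = \frac{11880}{-13546} + \frac{14^{2}}{36289} = 11880 \left(- \frac{1}{13546}\right) + 196 \cdot \frac{1}{36289} = - \frac{5940}{6773} + \frac{196}{36289} = - \frac{214229152}{245785397}$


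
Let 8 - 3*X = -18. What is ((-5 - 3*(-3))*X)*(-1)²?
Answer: 104/3 ≈ 34.667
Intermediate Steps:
X = 26/3 (X = 8/3 - ⅓*(-18) = 8/3 + 6 = 26/3 ≈ 8.6667)
((-5 - 3*(-3))*X)*(-1)² = ((-5 - 3*(-3))*(26/3))*(-1)² = ((-5 + 9)*(26/3))*1 = (4*(26/3))*1 = (104/3)*1 = 104/3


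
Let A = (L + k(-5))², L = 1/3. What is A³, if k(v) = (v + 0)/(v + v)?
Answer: 15625/46656 ≈ 0.33490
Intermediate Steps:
k(v) = ½ (k(v) = v/((2*v)) = v*(1/(2*v)) = ½)
L = ⅓ ≈ 0.33333
A = 25/36 (A = (⅓ + ½)² = (⅚)² = 25/36 ≈ 0.69444)
A³ = (25/36)³ = 15625/46656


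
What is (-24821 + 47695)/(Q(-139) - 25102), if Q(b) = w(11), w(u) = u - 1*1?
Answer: -11437/12546 ≈ -0.91160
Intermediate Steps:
w(u) = -1 + u (w(u) = u - 1 = -1 + u)
Q(b) = 10 (Q(b) = -1 + 11 = 10)
(-24821 + 47695)/(Q(-139) - 25102) = (-24821 + 47695)/(10 - 25102) = 22874/(-25092) = 22874*(-1/25092) = -11437/12546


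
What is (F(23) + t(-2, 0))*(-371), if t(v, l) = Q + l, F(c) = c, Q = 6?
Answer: -10759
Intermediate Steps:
t(v, l) = 6 + l
(F(23) + t(-2, 0))*(-371) = (23 + (6 + 0))*(-371) = (23 + 6)*(-371) = 29*(-371) = -10759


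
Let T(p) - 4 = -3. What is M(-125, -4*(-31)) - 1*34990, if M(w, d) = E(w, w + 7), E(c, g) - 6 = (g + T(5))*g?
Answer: -21178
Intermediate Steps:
T(p) = 1 (T(p) = 4 - 3 = 1)
E(c, g) = 6 + g*(1 + g) (E(c, g) = 6 + (g + 1)*g = 6 + (1 + g)*g = 6 + g*(1 + g))
M(w, d) = 13 + w + (7 + w)² (M(w, d) = 6 + (w + 7) + (w + 7)² = 6 + (7 + w) + (7 + w)² = 13 + w + (7 + w)²)
M(-125, -4*(-31)) - 1*34990 = (13 - 125 + (7 - 125)²) - 1*34990 = (13 - 125 + (-118)²) - 34990 = (13 - 125 + 13924) - 34990 = 13812 - 34990 = -21178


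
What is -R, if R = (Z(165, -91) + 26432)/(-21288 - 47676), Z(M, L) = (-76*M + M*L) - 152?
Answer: -425/22988 ≈ -0.018488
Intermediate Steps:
Z(M, L) = -152 - 76*M + L*M (Z(M, L) = (-76*M + L*M) - 152 = -152 - 76*M + L*M)
R = 425/22988 (R = ((-152 - 76*165 - 91*165) + 26432)/(-21288 - 47676) = ((-152 - 12540 - 15015) + 26432)/(-68964) = (-27707 + 26432)*(-1/68964) = -1275*(-1/68964) = 425/22988 ≈ 0.018488)
-R = -1*425/22988 = -425/22988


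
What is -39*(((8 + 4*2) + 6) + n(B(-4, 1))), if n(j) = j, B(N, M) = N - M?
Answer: -663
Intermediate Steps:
-39*(((8 + 4*2) + 6) + n(B(-4, 1))) = -39*(((8 + 4*2) + 6) + (-4 - 1*1)) = -39*(((8 + 8) + 6) + (-4 - 1)) = -39*((16 + 6) - 5) = -39*(22 - 5) = -39*17 = -663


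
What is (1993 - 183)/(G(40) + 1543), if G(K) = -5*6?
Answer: 1810/1513 ≈ 1.1963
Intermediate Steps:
G(K) = -30
(1993 - 183)/(G(40) + 1543) = (1993 - 183)/(-30 + 1543) = 1810/1513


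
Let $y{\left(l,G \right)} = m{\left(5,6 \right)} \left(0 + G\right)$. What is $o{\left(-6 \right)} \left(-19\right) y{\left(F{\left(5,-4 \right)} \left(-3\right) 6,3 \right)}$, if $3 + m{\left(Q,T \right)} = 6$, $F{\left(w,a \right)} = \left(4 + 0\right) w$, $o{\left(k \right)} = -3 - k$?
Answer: $-513$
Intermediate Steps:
$F{\left(w,a \right)} = 4 w$
$m{\left(Q,T \right)} = 3$ ($m{\left(Q,T \right)} = -3 + 6 = 3$)
$y{\left(l,G \right)} = 3 G$ ($y{\left(l,G \right)} = 3 \left(0 + G\right) = 3 G$)
$o{\left(-6 \right)} \left(-19\right) y{\left(F{\left(5,-4 \right)} \left(-3\right) 6,3 \right)} = \left(-3 - -6\right) \left(-19\right) 3 \cdot 3 = \left(-3 + 6\right) \left(-19\right) 9 = 3 \left(-19\right) 9 = \left(-57\right) 9 = -513$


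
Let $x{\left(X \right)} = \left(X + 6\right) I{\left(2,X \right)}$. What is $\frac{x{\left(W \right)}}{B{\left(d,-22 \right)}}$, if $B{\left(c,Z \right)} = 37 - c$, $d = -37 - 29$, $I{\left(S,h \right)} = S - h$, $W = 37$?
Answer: $- \frac{1505}{103} \approx -14.612$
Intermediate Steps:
$d = -66$
$x{\left(X \right)} = \left(2 - X\right) \left(6 + X\right)$ ($x{\left(X \right)} = \left(X + 6\right) \left(2 - X\right) = \left(6 + X\right) \left(2 - X\right) = \left(2 - X\right) \left(6 + X\right)$)
$\frac{x{\left(W \right)}}{B{\left(d,-22 \right)}} = \frac{\left(-1\right) \left(-2 + 37\right) \left(6 + 37\right)}{37 - -66} = \frac{\left(-1\right) 35 \cdot 43}{37 + 66} = - \frac{1505}{103}$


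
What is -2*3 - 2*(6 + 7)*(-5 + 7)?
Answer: -58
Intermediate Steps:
-2*3 - 2*(6 + 7)*(-5 + 7) = -6 - 26*2 = -6 - 2*26 = -6 - 52 = -58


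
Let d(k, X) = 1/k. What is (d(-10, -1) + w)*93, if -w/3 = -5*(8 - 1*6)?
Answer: 27807/10 ≈ 2780.7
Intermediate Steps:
w = 30 (w = -(-15)*(8 - 1*6) = -(-15)*(8 - 6) = -(-15)*2 = -3*(-10) = 30)
(d(-10, -1) + w)*93 = (1/(-10) + 30)*93 = (-1/10 + 30)*93 = (299/10)*93 = 27807/10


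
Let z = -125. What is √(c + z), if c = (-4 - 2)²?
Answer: I*√89 ≈ 9.434*I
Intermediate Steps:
c = 36 (c = (-6)² = 36)
√(c + z) = √(36 - 125) = √(-89) = I*√89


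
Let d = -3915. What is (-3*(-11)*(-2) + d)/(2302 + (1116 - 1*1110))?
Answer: -3981/2308 ≈ -1.7249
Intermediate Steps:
(-3*(-11)*(-2) + d)/(2302 + (1116 - 1*1110)) = (-3*(-11)*(-2) - 3915)/(2302 + (1116 - 1*1110)) = (33*(-2) - 3915)/(2302 + (1116 - 1110)) = (-66 - 3915)/(2302 + 6) = -3981/2308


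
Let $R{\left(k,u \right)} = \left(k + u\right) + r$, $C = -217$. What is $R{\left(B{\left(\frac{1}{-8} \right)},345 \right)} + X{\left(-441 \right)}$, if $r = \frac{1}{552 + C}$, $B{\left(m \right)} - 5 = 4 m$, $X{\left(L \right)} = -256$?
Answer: $\frac{62647}{670} \approx 93.503$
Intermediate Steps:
$B{\left(m \right)} = 5 + 4 m$
$r = \frac{1}{335}$ ($r = \frac{1}{552 - 217} = \frac{1}{335} \approx 0.0029851$)
$R{\left(k,u \right)} = \frac{1}{335} + k + u$ ($R{\left(k,u \right)} = \left(k + u\right) + \frac{1}{335} = \frac{1}{335} + k + u$)
$R{\left(B{\left(\frac{1}{-8} \right)},345 \right)} + X{\left(-441 \right)} = \left(\frac{1}{335} + \left(5 + \frac{4}{-8}\right) + 345\right) - 256 = \left(\frac{1}{335} + \left(5 + 4 \left(- \frac{1}{8}\right)\right) + 345\right) - 256 = \left(\frac{1}{335} + \left(5 - \frac{1}{2}\right) + 345\right) - 256 = \left(\frac{1}{335} + \frac{9}{2} + 345\right) - 256 = \frac{234167}{670} - 256 = \frac{62647}{670}$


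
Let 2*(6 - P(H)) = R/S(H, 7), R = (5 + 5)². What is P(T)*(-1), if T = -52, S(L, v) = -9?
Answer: -104/9 ≈ -11.556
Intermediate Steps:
R = 100 (R = 10² = 100)
P(H) = 104/9 (P(H) = 6 - 50/(-9) = 6 - 50*(-1)/9 = 6 - ½*(-100/9) = 6 + 50/9 = 104/9)
P(T)*(-1) = (104/9)*(-1) = -104/9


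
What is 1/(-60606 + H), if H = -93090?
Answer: -1/153696 ≈ -6.5064e-6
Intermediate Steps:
1/(-60606 + H) = 1/(-60606 - 93090) = 1/(-153696) = -1/153696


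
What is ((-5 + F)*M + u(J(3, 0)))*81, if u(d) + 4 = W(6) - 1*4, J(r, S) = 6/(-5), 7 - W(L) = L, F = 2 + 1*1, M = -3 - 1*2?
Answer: 243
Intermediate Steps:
M = -5 (M = -3 - 2 = -5)
F = 3 (F = 2 + 1 = 3)
W(L) = 7 - L
J(r, S) = -6/5 (J(r, S) = 6*(-1/5) = -6/5)
u(d) = -7 (u(d) = -4 + ((7 - 1*6) - 1*4) = -4 + ((7 - 6) - 4) = -4 + (1 - 4) = -4 - 3 = -7)
((-5 + F)*M + u(J(3, 0)))*81 = ((-5 + 3)*(-5) - 7)*81 = (-2*(-5) - 7)*81 = (10 - 7)*81 = 3*81 = 243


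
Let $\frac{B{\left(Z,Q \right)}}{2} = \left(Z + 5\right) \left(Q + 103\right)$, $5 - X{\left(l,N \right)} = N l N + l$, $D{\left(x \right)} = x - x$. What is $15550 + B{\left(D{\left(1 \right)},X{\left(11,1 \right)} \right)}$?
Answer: $16410$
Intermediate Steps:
$D{\left(x \right)} = 0$
$X{\left(l,N \right)} = 5 - l - l N^{2}$ ($X{\left(l,N \right)} = 5 - \left(N l N + l\right) = 5 - \left(l N^{2} + l\right) = 5 - \left(l + l N^{2}\right) = 5 - l - l N^{2}$)
$B{\left(Z,Q \right)} = 2 \left(5 + Z\right) \left(103 + Q\right)$ ($B{\left(Z,Q \right)} = 2 \left(Z + 5\right) \left(Q + 103\right) = 2 \left(5 + Z\right) \left(103 + Q\right)$)
$15550 + B{\left(D{\left(1 \right)},X{\left(11,1 \right)} \right)} = 15550 + \left(1030 + 10 \left(5 - 11 - 11 \cdot 1^{2}\right) + 206 \cdot 0 + 2 \left(5 - 11 - 11 \cdot 1^{2}\right) 0\right) = 15550 + \left(1030 + 10 \left(5 - 11 - 11 \cdot 1\right) + 0 + 2 \left(5 - 11 - 11 \cdot 1\right) 0\right) = 15550 + \left(1030 + 10 \left(5 - 11 - 11\right) + 0 + 2 \left(5 - 11 - 11\right) 0\right) = 15550 + \left(1030 + 10 \left(-17\right) + 0 + 2 \left(-17\right) 0\right) = 15550 + \left(1030 - 170 + 0 + 0\right) = 15550 + 860 = 16410$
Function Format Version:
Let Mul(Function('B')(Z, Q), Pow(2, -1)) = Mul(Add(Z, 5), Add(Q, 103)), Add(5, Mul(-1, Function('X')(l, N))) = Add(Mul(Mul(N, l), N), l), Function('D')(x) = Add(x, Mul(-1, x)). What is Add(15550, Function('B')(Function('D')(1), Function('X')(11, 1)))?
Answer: 16410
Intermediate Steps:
Function('D')(x) = 0
Function('X')(l, N) = Add(5, Mul(-1, l), Mul(-1, l, Pow(N, 2))) (Function('X')(l, N) = Add(5, Mul(-1, Add(Mul(Mul(N, l), N), l))) = Add(5, Mul(-1, Add(Mul(l, Pow(N, 2)), l))) = Add(5, Mul(-1, Add(l, Mul(l, Pow(N, 2))))) = Add(5, Add(Mul(-1, l), Mul(-1, l, Pow(N, 2)))) = Add(5, Mul(-1, l), Mul(-1, l, Pow(N, 2))))
Function('B')(Z, Q) = Mul(2, Add(5, Z), Add(103, Q)) (Function('B')(Z, Q) = Mul(2, Mul(Add(Z, 5), Add(Q, 103))) = Mul(2, Mul(Add(5, Z), Add(103, Q))) = Mul(2, Add(5, Z), Add(103, Q)))
Add(15550, Function('B')(Function('D')(1), Function('X')(11, 1))) = Add(15550, Add(1030, Mul(10, Add(5, Mul(-1, 11), Mul(-1, 11, Pow(1, 2)))), Mul(206, 0), Mul(2, Add(5, Mul(-1, 11), Mul(-1, 11, Pow(1, 2))), 0))) = Add(15550, Add(1030, Mul(10, Add(5, -11, Mul(-1, 11, 1))), 0, Mul(2, Add(5, -11, Mul(-1, 11, 1)), 0))) = Add(15550, Add(1030, Mul(10, Add(5, -11, -11)), 0, Mul(2, Add(5, -11, -11), 0))) = Add(15550, Add(1030, Mul(10, -17), 0, Mul(2, -17, 0))) = Add(15550, Add(1030, -170, 0, 0)) = Add(15550, 860) = 16410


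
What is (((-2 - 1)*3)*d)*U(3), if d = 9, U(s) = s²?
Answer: -729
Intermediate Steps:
(((-2 - 1)*3)*d)*U(3) = (((-2 - 1)*3)*9)*3² = (-3*3*9)*9 = -9*9*9 = -81*9 = -729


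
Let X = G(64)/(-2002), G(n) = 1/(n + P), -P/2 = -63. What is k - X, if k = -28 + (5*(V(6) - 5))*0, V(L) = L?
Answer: -10650639/380380 ≈ -28.000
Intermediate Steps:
P = 126 (P = -2*(-63) = 126)
G(n) = 1/(126 + n) (G(n) = 1/(n + 126) = 1/(126 + n))
k = -28 (k = -28 + (5*(6 - 5))*0 = -28 + (5*1)*0 = -28 + 5*0 = -28 + 0 = -28)
X = -1/380380 (X = 1/((126 + 64)*(-2002)) = -1/2002/190 = (1/190)*(-1/2002) = -1/380380 ≈ -2.6289e-6)
k - X = -28 - 1*(-1/380380) = -28 + 1/380380 = -10650639/380380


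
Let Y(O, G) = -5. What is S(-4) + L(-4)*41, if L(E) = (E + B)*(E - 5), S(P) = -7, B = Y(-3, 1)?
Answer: 3314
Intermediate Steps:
B = -5
L(E) = (-5 + E)**2 (L(E) = (E - 5)*(E - 5) = (-5 + E)*(-5 + E) = (-5 + E)**2)
S(-4) + L(-4)*41 = -7 + (25 + (-4)**2 - 10*(-4))*41 = -7 + (25 + 16 + 40)*41 = -7 + 81*41 = -7 + 3321 = 3314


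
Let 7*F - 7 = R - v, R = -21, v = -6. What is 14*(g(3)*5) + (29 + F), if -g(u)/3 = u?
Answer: -4215/7 ≈ -602.14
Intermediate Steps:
g(u) = -3*u
F = -8/7 (F = 1 + (-21 - 1*(-6))/7 = 1 + (-21 + 6)/7 = 1 + (1/7)*(-15) = 1 - 15/7 = -8/7 ≈ -1.1429)
14*(g(3)*5) + (29 + F) = 14*(-3*3*5) + (29 - 8/7) = 14*(-9*5) + 195/7 = 14*(-45) + 195/7 = -630 + 195/7 = -4215/7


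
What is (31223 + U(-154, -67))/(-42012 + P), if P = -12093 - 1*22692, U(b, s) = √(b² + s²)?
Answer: -31223/76797 - √28205/76797 ≈ -0.40875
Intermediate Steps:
P = -34785 (P = -12093 - 22692 = -34785)
(31223 + U(-154, -67))/(-42012 + P) = (31223 + √((-154)² + (-67)²))/(-42012 - 34785) = (31223 + √(23716 + 4489))/(-76797) = (31223 + √28205)*(-1/76797) = -31223/76797 - √28205/76797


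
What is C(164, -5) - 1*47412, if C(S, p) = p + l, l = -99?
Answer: -47516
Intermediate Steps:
C(S, p) = -99 + p (C(S, p) = p - 99 = -99 + p)
C(164, -5) - 1*47412 = (-99 - 5) - 1*47412 = -104 - 47412 = -47516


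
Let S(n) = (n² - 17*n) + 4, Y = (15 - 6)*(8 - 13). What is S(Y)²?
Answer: 7806436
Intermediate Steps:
Y = -45 (Y = 9*(-5) = -45)
S(n) = 4 + n² - 17*n
S(Y)² = (4 + (-45)² - 17*(-45))² = (4 + 2025 + 765)² = 2794² = 7806436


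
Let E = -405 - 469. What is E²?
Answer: 763876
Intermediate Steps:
E = -874
E² = (-874)² = 763876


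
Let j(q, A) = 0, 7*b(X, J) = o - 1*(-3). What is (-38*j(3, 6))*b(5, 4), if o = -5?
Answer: 0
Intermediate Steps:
b(X, J) = -2/7 (b(X, J) = (-5 - 1*(-3))/7 = (-5 + 3)/7 = (1/7)*(-2) = -2/7)
(-38*j(3, 6))*b(5, 4) = -38*0*(-2/7) = 0*(-2/7) = 0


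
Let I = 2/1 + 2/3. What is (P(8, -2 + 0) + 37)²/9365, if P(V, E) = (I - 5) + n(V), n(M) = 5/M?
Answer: 717409/5394240 ≈ 0.13300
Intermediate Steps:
I = 8/3 (I = 2*1 + 2*(⅓) = 2 + ⅔ = 8/3 ≈ 2.6667)
P(V, E) = -7/3 + 5/V (P(V, E) = (8/3 - 5) + 5/V = -7/3 + 5/V)
(P(8, -2 + 0) + 37)²/9365 = ((-7/3 + 5/8) + 37)²/9365 = ((-7/3 + 5*(⅛)) + 37)²*(1/9365) = ((-7/3 + 5/8) + 37)²*(1/9365) = (-41/24 + 37)²*(1/9365) = (847/24)²*(1/9365) = (717409/576)*(1/9365) = 717409/5394240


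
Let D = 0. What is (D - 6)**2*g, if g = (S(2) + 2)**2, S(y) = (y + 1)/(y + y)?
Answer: 1089/4 ≈ 272.25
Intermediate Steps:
S(y) = (1 + y)/(2*y) (S(y) = (1 + y)/((2*y)) = (1 + y)*(1/(2*y)) = (1 + y)/(2*y))
g = 121/16 (g = ((1/2)*(1 + 2)/2 + 2)**2 = ((1/2)*(1/2)*3 + 2)**2 = (3/4 + 2)**2 = (11/4)**2 = 121/16 ≈ 7.5625)
(D - 6)**2*g = (0 - 6)**2*(121/16) = (-6)**2*(121/16) = 36*(121/16) = 1089/4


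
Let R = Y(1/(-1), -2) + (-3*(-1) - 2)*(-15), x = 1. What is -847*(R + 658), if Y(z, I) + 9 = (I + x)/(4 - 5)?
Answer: -537845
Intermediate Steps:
Y(z, I) = -10 - I (Y(z, I) = -9 + (I + 1)/(4 - 5) = -9 + (1 + I)/(-1) = -9 + (1 + I)*(-1) = -9 + (-1 - I) = -10 - I)
R = -23 (R = (-10 - 1*(-2)) + (-3*(-1) - 2)*(-15) = (-10 + 2) + (3 - 2)*(-15) = -8 + 1*(-15) = -8 - 15 = -23)
-847*(R + 658) = -847*(-23 + 658) = -847*635 = -537845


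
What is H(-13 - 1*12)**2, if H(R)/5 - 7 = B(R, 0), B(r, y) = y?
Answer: 1225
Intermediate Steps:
H(R) = 35 (H(R) = 35 + 5*0 = 35 + 0 = 35)
H(-13 - 1*12)**2 = 35**2 = 1225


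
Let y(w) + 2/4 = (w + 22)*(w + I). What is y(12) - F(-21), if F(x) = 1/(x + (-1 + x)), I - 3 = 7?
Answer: 64287/86 ≈ 747.52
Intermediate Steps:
I = 10 (I = 3 + 7 = 10)
y(w) = -½ + (10 + w)*(22 + w) (y(w) = -½ + (w + 22)*(w + 10) = -½ + (22 + w)*(10 + w) = -½ + (10 + w)*(22 + w))
F(x) = 1/(-1 + 2*x)
y(12) - F(-21) = (439/2 + 12² + 32*12) - 1/(-1 + 2*(-21)) = (439/2 + 144 + 384) - 1/(-1 - 42) = 1495/2 - 1/(-43) = 1495/2 - 1*(-1/43) = 1495/2 + 1/43 = 64287/86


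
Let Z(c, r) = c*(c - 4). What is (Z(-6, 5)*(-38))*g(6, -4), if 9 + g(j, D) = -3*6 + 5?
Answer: 50160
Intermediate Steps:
g(j, D) = -22 (g(j, D) = -9 + (-3*6 + 5) = -9 + (-18 + 5) = -9 - 13 = -22)
Z(c, r) = c*(-4 + c)
(Z(-6, 5)*(-38))*g(6, -4) = (-6*(-4 - 6)*(-38))*(-22) = (-6*(-10)*(-38))*(-22) = (60*(-38))*(-22) = -2280*(-22) = 50160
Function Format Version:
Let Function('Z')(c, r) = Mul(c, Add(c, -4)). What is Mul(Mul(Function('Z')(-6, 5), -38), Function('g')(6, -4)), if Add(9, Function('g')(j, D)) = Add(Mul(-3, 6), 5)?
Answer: 50160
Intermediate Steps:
Function('g')(j, D) = -22 (Function('g')(j, D) = Add(-9, Add(Mul(-3, 6), 5)) = Add(-9, Add(-18, 5)) = Add(-9, -13) = -22)
Function('Z')(c, r) = Mul(c, Add(-4, c))
Mul(Mul(Function('Z')(-6, 5), -38), Function('g')(6, -4)) = Mul(Mul(Mul(-6, Add(-4, -6)), -38), -22) = Mul(Mul(Mul(-6, -10), -38), -22) = Mul(Mul(60, -38), -22) = Mul(-2280, -22) = 50160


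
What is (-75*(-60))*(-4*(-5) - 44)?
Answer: -108000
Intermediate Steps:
(-75*(-60))*(-4*(-5) - 44) = 4500*(20 - 44) = 4500*(-24) = -108000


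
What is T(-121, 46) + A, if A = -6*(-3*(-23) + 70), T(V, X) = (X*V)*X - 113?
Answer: -256983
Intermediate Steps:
T(V, X) = -113 + V*X² (T(V, X) = (V*X)*X - 113 = V*X² - 113 = -113 + V*X²)
A = -834 (A = -6*(69 + 70) = -6*139 = -834)
T(-121, 46) + A = (-113 - 121*46²) - 834 = (-113 - 121*2116) - 834 = (-113 - 256036) - 834 = -256149 - 834 = -256983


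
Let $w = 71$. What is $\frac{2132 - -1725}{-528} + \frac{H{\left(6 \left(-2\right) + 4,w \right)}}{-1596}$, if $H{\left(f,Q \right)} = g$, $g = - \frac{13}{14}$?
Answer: $- \frac{3590581}{491568} \approx -7.3043$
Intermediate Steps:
$g = - \frac{13}{14}$ ($g = \left(-13\right) \frac{1}{14} = - \frac{13}{14} \approx -0.92857$)
$H{\left(f,Q \right)} = - \frac{13}{14}$
$\frac{2132 - -1725}{-528} + \frac{H{\left(6 \left(-2\right) + 4,w \right)}}{-1596} = \frac{2132 - -1725}{-528} - \frac{13}{14 \left(-1596\right)} = \left(2132 + 1725\right) \left(- \frac{1}{528}\right) - - \frac{13}{22344} = 3857 \left(- \frac{1}{528}\right) + \frac{13}{22344} = - \frac{3857}{528} + \frac{13}{22344} = - \frac{3590581}{491568}$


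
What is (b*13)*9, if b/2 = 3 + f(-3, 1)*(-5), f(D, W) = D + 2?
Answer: 1872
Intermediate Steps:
f(D, W) = 2 + D
b = 16 (b = 2*(3 + (2 - 3)*(-5)) = 2*(3 - 1*(-5)) = 2*(3 + 5) = 2*8 = 16)
(b*13)*9 = (16*13)*9 = 208*9 = 1872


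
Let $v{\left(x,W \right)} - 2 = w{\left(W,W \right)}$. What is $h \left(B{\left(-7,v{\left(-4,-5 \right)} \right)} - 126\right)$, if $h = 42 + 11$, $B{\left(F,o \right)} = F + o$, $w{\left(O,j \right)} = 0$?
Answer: $-6943$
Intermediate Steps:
$v{\left(x,W \right)} = 2$ ($v{\left(x,W \right)} = 2 + 0 = 2$)
$h = 53$
$h \left(B{\left(-7,v{\left(-4,-5 \right)} \right)} - 126\right) = 53 \left(\left(-7 + 2\right) - 126\right) = 53 \left(-5 - 126\right) = 53 \left(-131\right) = -6943$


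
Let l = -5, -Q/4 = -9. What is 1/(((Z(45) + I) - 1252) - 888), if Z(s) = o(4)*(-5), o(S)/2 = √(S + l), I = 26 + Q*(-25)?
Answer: -1507/4542148 + 5*I/4542148 ≈ -0.00033178 + 1.1008e-6*I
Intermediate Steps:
Q = 36 (Q = -4*(-9) = 36)
I = -874 (I = 26 + 36*(-25) = 26 - 900 = -874)
o(S) = 2*√(-5 + S) (o(S) = 2*√(S - 5) = 2*√(-5 + S))
Z(s) = -10*I (Z(s) = (2*√(-5 + 4))*(-5) = (2*√(-1))*(-5) = (2*I)*(-5) = -10*I)
1/(((Z(45) + I) - 1252) - 888) = 1/(((-10*I - 874) - 1252) - 888) = 1/(((-874 - 10*I) - 1252) - 888) = 1/((-2126 - 10*I) - 888) = 1/(-3014 - 10*I) = (-3014 + 10*I)/9084296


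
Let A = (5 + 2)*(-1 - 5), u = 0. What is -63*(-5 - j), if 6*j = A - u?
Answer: -126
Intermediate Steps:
A = -42 (A = 7*(-6) = -42)
j = -7 (j = (-42 - 1*0)/6 = (-42 + 0)/6 = (1/6)*(-42) = -7)
-63*(-5 - j) = -63*(-5 - 1*(-7)) = -63*(-5 + 7) = -63*2 = -126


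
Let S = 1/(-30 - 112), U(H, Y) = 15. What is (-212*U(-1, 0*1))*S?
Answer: 1590/71 ≈ 22.394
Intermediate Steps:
S = -1/142 (S = 1/(-142) = -1/142 ≈ -0.0070423)
(-212*U(-1, 0*1))*S = -212*15*(-1/142) = -3180*(-1/142) = 1590/71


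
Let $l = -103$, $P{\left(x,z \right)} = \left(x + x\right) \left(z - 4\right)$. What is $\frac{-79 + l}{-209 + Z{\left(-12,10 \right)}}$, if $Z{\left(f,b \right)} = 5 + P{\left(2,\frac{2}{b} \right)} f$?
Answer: $\frac{455}{54} \approx 8.4259$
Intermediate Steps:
$P{\left(x,z \right)} = 2 x \left(-4 + z\right)$
$Z{\left(f,b \right)} = 5 + f \left(-16 + \frac{8}{b}\right)$ ($Z{\left(f,b \right)} = 5 + 2 \cdot 2 \left(-4 + \frac{2}{b}\right) f = 5 + \left(-16 + \frac{8}{b}\right) f = 5 + f \left(-16 + \frac{8}{b}\right)$)
$\frac{-79 + l}{-209 + Z{\left(-12,10 \right)}} = \frac{-79 - 103}{-209 + \left(5 - -192 + 8 \left(-12\right) \frac{1}{10}\right)} = - \frac{182}{-209 + \left(5 + 192 + 8 \left(-12\right) \frac{1}{10}\right)} = - \frac{182}{-209 + \left(5 + 192 - \frac{48}{5}\right)} = - \frac{182}{-209 + \frac{937}{5}} = - \frac{182}{- \frac{108}{5}} = \left(-182\right) \left(- \frac{5}{108}\right) = \frac{455}{54}$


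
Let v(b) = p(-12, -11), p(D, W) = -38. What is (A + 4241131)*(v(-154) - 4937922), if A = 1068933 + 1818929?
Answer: -35202682274280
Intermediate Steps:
v(b) = -38
A = 2887862
(A + 4241131)*(v(-154) - 4937922) = (2887862 + 4241131)*(-38 - 4937922) = 7128993*(-4937960) = -35202682274280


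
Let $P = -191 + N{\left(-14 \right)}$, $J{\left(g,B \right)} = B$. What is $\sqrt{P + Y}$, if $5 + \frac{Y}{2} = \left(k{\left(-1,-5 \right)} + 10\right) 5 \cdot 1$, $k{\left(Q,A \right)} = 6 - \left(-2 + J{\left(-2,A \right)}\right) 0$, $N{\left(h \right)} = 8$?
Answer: $i \sqrt{33} \approx 5.7446 i$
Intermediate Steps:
$P = -183$ ($P = -191 + 8 = -183$)
$k{\left(Q,A \right)} = 6$ ($k{\left(Q,A \right)} = 6 - \left(-2 + A\right) 0 = 6 - 0 = 6 + 0 = 6$)
$Y = 150$ ($Y = -10 + 2 \left(6 + 10\right) 5 \cdot 1 = -10 + 2 \cdot 16 \cdot 5 = -10 + 2 \cdot 80 = -10 + 160 = 150$)
$\sqrt{P + Y} = \sqrt{-183 + 150} = \sqrt{-33} = i \sqrt{33}$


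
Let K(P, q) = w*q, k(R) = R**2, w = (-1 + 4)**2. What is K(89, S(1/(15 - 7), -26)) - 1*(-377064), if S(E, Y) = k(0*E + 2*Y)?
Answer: 401400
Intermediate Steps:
w = 9 (w = 3**2 = 9)
S(E, Y) = 4*Y**2 (S(E, Y) = (0*E + 2*Y)**2 = (0 + 2*Y)**2 = (2*Y)**2 = 4*Y**2)
K(P, q) = 9*q
K(89, S(1/(15 - 7), -26)) - 1*(-377064) = 9*(4*(-26)**2) - 1*(-377064) = 9*(4*676) + 377064 = 9*2704 + 377064 = 24336 + 377064 = 401400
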